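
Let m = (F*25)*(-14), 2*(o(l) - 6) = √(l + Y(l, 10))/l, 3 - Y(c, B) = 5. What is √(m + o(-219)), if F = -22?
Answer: √(1478349864 - 438*I*√221)/438 ≈ 87.784 - 0.00019332*I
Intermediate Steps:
Y(c, B) = -2 (Y(c, B) = 3 - 1*5 = 3 - 5 = -2)
o(l) = 6 + √(-2 + l)/(2*l) (o(l) = 6 + (√(l - 2)/l)/2 = 6 + (√(-2 + l)/l)/2 = 6 + √(-2 + l)/(2*l))
m = 7700 (m = -22*25*(-14) = -550*(-14) = 7700)
√(m + o(-219)) = √(7700 + (6 + (½)*√(-2 - 219)/(-219))) = √(7700 + (6 + (½)*(-1/219)*√(-221))) = √(7700 + (6 + (½)*(-1/219)*(I*√221))) = √(7700 + (6 - I*√221/438)) = √(7706 - I*√221/438)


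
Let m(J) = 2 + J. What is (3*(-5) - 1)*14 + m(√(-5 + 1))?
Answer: -222 + 2*I ≈ -222.0 + 2.0*I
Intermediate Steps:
(3*(-5) - 1)*14 + m(√(-5 + 1)) = (3*(-5) - 1)*14 + (2 + √(-5 + 1)) = (-15 - 1)*14 + (2 + √(-4)) = -16*14 + (2 + 2*I) = -224 + (2 + 2*I) = -222 + 2*I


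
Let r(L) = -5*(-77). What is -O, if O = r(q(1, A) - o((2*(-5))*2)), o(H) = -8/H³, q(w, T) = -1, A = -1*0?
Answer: -385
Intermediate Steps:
A = 0
o(H) = -8/H³
r(L) = 385
O = 385
-O = -1*385 = -385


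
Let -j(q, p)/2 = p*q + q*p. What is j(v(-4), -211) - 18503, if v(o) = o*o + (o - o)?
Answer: -4999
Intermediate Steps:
v(o) = o² (v(o) = o² + 0 = o²)
j(q, p) = -4*p*q (j(q, p) = -2*(p*q + q*p) = -2*(p*q + p*q) = -4*p*q)
j(v(-4), -211) - 18503 = -4*(-211)*(-4)² - 18503 = -4*(-211)*16 - 18503 = 13504 - 18503 = -4999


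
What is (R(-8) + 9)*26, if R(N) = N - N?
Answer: 234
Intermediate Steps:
R(N) = 0
(R(-8) + 9)*26 = (0 + 9)*26 = 9*26 = 234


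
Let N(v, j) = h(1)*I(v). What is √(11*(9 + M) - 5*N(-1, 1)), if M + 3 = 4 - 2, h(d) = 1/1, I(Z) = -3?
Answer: √103 ≈ 10.149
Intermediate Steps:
h(d) = 1
N(v, j) = -3 (N(v, j) = 1*(-3) = -3)
M = -1 (M = -3 + (4 - 2) = -3 + 2 = -1)
√(11*(9 + M) - 5*N(-1, 1)) = √(11*(9 - 1) - 5*(-3)) = √(11*8 + 15) = √(88 + 15) = √103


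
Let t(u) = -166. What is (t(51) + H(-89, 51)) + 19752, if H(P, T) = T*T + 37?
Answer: 22224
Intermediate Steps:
H(P, T) = 37 + T**2 (H(P, T) = T**2 + 37 = 37 + T**2)
(t(51) + H(-89, 51)) + 19752 = (-166 + (37 + 51**2)) + 19752 = (-166 + (37 + 2601)) + 19752 = (-166 + 2638) + 19752 = 2472 + 19752 = 22224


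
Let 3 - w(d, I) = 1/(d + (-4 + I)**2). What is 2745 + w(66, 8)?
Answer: 225335/82 ≈ 2748.0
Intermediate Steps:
w(d, I) = 3 - 1/(d + (-4 + I)**2)
2745 + w(66, 8) = 2745 + (-1 + 3*66 + 3*(-4 + 8)**2)/(66 + (-4 + 8)**2) = 2745 + (-1 + 198 + 3*4**2)/(66 + 4**2) = 2745 + (-1 + 198 + 3*16)/(66 + 16) = 2745 + (-1 + 198 + 48)/82 = 2745 + (1/82)*245 = 2745 + 245/82 = 225335/82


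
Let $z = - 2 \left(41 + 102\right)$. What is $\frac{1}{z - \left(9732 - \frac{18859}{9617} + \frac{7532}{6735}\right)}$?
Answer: $- \frac{64770495}{648816238789} \approx -9.9829 \cdot 10^{-5}$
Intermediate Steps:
$z = -286$ ($z = \left(-2\right) 143 = -286$)
$\frac{1}{z - \left(9732 - \frac{18859}{9617} + \frac{7532}{6735}\right)} = \frac{1}{-286 - \left(9732 - \frac{18859}{9617} + \frac{7532}{6735}\right)} = \frac{1}{-286 - \left(\frac{65552552}{6735} - \frac{18859}{9617}\right)} = \frac{1}{-286 - \frac{630291877219}{64770495}} = \frac{1}{- \frac{648816238789}{64770495}} = - \frac{64770495}{648816238789}$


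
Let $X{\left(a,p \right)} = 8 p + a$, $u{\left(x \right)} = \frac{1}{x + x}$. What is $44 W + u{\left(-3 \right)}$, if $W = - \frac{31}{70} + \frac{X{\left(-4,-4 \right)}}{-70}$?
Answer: $\frac{125}{42} \approx 2.9762$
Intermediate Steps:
$u{\left(x \right)} = \frac{1}{2 x}$
$X{\left(a,p \right)} = a + 8 p$
$W = \frac{1}{14}$ ($W = - \frac{31}{70} + \frac{-4 + 8 \left(-4\right)}{-70} = \left(-31\right) \frac{1}{70} + \left(-4 - 32\right) \left(- \frac{1}{70}\right) = - \frac{31}{70} - - \frac{18}{35} = - \frac{31}{70} + \frac{18}{35} = \frac{1}{14} \approx 0.071429$)
$44 W + u{\left(-3 \right)} = 44 \cdot \frac{1}{14} + \frac{1}{2 \left(-3\right)} = \frac{22}{7} + \frac{1}{2} \left(- \frac{1}{3}\right) = \frac{22}{7} - \frac{1}{6} = \frac{125}{42}$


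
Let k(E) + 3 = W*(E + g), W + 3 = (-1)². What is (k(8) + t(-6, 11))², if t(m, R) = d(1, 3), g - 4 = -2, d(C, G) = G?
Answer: 400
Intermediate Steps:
g = 2 (g = 4 - 2 = 2)
t(m, R) = 3
W = -2 (W = -3 + (-1)² = -3 + 1 = -2)
k(E) = -7 - 2*E (k(E) = -3 - 2*(E + 2) = -3 - 2*(2 + E) = -3 + (-4 - 2*E) = -7 - 2*E)
(k(8) + t(-6, 11))² = ((-7 - 2*8) + 3)² = ((-7 - 16) + 3)² = (-23 + 3)² = (-20)² = 400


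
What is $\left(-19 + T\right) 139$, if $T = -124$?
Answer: $-19877$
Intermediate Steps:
$\left(-19 + T\right) 139 = \left(-19 - 124\right) 139 = \left(-143\right) 139 = -19877$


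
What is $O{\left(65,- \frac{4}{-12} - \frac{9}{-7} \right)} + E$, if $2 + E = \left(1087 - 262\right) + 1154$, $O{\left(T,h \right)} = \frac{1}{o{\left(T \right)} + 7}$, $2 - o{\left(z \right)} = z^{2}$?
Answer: $\frac{8335031}{4216} \approx 1977.0$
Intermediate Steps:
$o{\left(z \right)} = 2 - z^{2}$
$O{\left(T,h \right)} = \frac{1}{9 - T^{2}}$ ($O{\left(T,h \right)} = \frac{1}{\left(2 - T^{2}\right) + 7} = \frac{1}{9 - T^{2}}$)
$E = 1977$ ($E = -2 + \left(\left(1087 - 262\right) + 1154\right) = -2 + \left(825 + 1154\right) = -2 + 1979 = 1977$)
$O{\left(65,- \frac{4}{-12} - \frac{9}{-7} \right)} + E = - \frac{1}{-9 + 65^{2}} + 1977 = - \frac{1}{-9 + 4225} + 1977 = - \frac{1}{4216} + 1977 = \frac{8335031}{4216}$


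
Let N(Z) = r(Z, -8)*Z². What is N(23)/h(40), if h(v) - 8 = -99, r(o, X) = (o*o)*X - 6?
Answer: 172454/7 ≈ 24636.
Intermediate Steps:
r(o, X) = -6 + X*o² (r(o, X) = o²*X - 6 = X*o² - 6 = -6 + X*o²)
h(v) = -91 (h(v) = 8 - 99 = -91)
N(Z) = Z²*(-6 - 8*Z²) (N(Z) = (-6 - 8*Z²)*Z² = Z²*(-6 - 8*Z²))
N(23)/h(40) = (23²*(-6 - 8*23²))/(-91) = (529*(-6 - 8*529))*(-1/91) = (529*(-6 - 4232))*(-1/91) = (529*(-4238))*(-1/91) = -2241902*(-1/91) = 172454/7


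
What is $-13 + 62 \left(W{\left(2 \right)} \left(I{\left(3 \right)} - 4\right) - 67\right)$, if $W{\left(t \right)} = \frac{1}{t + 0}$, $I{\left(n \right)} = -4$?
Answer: $-4415$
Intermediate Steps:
$W{\left(t \right)} = \frac{1}{t}$
$-13 + 62 \left(W{\left(2 \right)} \left(I{\left(3 \right)} - 4\right) - 67\right) = -13 + 62 \left(\frac{-4 - 4}{2} - 67\right) = -13 + 62 \left(\frac{1}{2} \left(-8\right) - 67\right) = -13 + 62 \left(-4 - 67\right) = -13 + 62 \left(-71\right) = -13 - 4402 = -4415$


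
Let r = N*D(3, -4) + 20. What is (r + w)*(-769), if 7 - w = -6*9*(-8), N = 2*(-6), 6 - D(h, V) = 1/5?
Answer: 1824837/5 ≈ 3.6497e+5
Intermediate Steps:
D(h, V) = 29/5 (D(h, V) = 6 - 1/5 = 29/5)
N = -12
r = -248/5 (r = -12*29/5 + 20 = -348/5 + 20 = -248/5 ≈ -49.600)
w = -425 (w = 7 - (-6*9)*(-8) = 7 - (-54)*(-8) = 7 - 1*432 = 7 - 432 = -425)
(r + w)*(-769) = (-248/5 - 425)*(-769) = -2373/5*(-769) = 1824837/5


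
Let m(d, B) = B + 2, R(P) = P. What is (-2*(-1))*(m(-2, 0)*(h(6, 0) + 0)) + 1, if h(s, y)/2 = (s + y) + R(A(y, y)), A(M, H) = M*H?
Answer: 49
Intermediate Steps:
A(M, H) = H*M
h(s, y) = 2*s + 2*y + 2*y² (h(s, y) = 2*((s + y) + y*y) = 2*((s + y) + y²) = 2*(s + y + y²) = 2*s + 2*y + 2*y²)
m(d, B) = 2 + B
(-2*(-1))*(m(-2, 0)*(h(6, 0) + 0)) + 1 = (-2*(-1))*((2 + 0)*((2*6 + 2*0 + 2*0²) + 0)) + 1 = 2*(2*((12 + 0 + 2*0) + 0)) + 1 = 2*(2*((12 + 0 + 0) + 0)) + 1 = 2*(2*(12 + 0)) + 1 = 2*(2*12) + 1 = 2*24 + 1 = 48 + 1 = 49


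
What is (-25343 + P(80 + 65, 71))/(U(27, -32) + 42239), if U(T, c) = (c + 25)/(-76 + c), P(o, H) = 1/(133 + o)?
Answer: -380449062/634092841 ≈ -0.59999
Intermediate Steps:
U(T, c) = (25 + c)/(-76 + c)
(-25343 + P(80 + 65, 71))/(U(27, -32) + 42239) = (-25343 + 1/(133 + (80 + 65)))/((25 - 32)/(-76 - 32) + 42239) = (-25343 + 1/(133 + 145))/(-7/(-108) + 42239) = (-25343 + 1/278)/(-1/108*(-7) + 42239) = (-25343 + 1/278)/(7/108 + 42239) = -7045353/(278*4561819/108) = -7045353/278*108/4561819 = -380449062/634092841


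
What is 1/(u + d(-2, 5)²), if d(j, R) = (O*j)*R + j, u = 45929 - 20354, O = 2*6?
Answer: 1/40459 ≈ 2.4716e-5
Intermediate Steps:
O = 12
u = 25575
d(j, R) = j + 12*R*j (d(j, R) = (12*j)*R + j = 12*R*j + j = j + 12*R*j)
1/(u + d(-2, 5)²) = 1/(25575 + (-2*(1 + 12*5))²) = 1/(25575 + (-2*(1 + 60))²) = 1/(25575 + (-2*61)²) = 1/(25575 + (-122)²) = 1/(25575 + 14884) = 1/40459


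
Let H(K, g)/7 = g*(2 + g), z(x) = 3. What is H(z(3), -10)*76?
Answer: 42560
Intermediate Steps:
H(K, g) = 7*g*(2 + g) (H(K, g) = 7*(g*(2 + g)) = 7*g*(2 + g))
H(z(3), -10)*76 = (7*(-10)*(2 - 10))*76 = (7*(-10)*(-8))*76 = 560*76 = 42560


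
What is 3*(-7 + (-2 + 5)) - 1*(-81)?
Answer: 69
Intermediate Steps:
3*(-7 + (-2 + 5)) - 1*(-81) = 3*(-7 + 3) + 81 = 3*(-4) + 81 = -12 + 81 = 69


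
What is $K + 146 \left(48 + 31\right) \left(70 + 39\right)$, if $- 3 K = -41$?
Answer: $\frac{3771659}{3} \approx 1.2572 \cdot 10^{6}$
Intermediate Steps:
$K = \frac{41}{3}$ ($K = \left(- \frac{1}{3}\right) \left(-41\right) = \frac{41}{3} \approx 13.667$)
$K + 146 \left(48 + 31\right) \left(70 + 39\right) = \frac{41}{3} + 146 \left(48 + 31\right) \left(70 + 39\right) = \frac{41}{3} + 146 \cdot 79 \cdot 109 = \frac{41}{3} + 146 \cdot 8611 = \frac{41}{3} + 1257206 = \frac{3771659}{3}$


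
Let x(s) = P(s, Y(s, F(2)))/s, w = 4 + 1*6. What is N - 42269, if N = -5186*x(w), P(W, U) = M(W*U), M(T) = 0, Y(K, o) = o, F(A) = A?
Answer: -42269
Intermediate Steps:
w = 10 (w = 4 + 6 = 10)
P(W, U) = 0
x(s) = 0 (x(s) = 0/s = 0)
N = 0 (N = -5186*0 = 0)
N - 42269 = 0 - 42269 = -42269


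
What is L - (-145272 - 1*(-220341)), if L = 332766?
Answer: 257697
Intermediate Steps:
L - (-145272 - 1*(-220341)) = 332766 - (-145272 - 1*(-220341)) = 332766 - (-145272 + 220341) = 332766 - 1*75069 = 332766 - 75069 = 257697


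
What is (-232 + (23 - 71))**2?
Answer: 78400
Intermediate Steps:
(-232 + (23 - 71))**2 = (-232 - 48)**2 = (-280)**2 = 78400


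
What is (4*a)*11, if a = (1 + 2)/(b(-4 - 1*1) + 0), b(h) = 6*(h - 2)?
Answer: -22/7 ≈ -3.1429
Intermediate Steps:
b(h) = -12 + 6*h (b(h) = 6*(-2 + h) = -12 + 6*h)
a = -1/14 (a = (1 + 2)/((-12 + 6*(-4 - 1*1)) + 0) = 3/((-12 + 6*(-4 - 1)) + 0) = 3/((-12 + 6*(-5)) + 0) = 3/((-12 - 30) + 0) = 3/(-42 + 0) = 3/(-42) = 3*(-1/42) = -1/14 ≈ -0.071429)
(4*a)*11 = (4*(-1/14))*11 = -2/7*11 = -22/7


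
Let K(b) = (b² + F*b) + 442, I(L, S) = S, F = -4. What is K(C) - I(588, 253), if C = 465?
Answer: 214554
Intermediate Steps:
K(b) = 442 + b² - 4*b (K(b) = (b² - 4*b) + 442 = 442 + b² - 4*b)
K(C) - I(588, 253) = (442 + 465² - 4*465) - 1*253 = (442 + 216225 - 1860) - 253 = 214807 - 253 = 214554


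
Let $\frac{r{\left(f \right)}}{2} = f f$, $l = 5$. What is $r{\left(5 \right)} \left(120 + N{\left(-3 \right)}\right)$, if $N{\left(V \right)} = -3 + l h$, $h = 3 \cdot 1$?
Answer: $6600$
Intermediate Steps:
$h = 3$
$N{\left(V \right)} = 12$ ($N{\left(V \right)} = -3 + 5 \cdot 3 = -3 + 15 = 12$)
$r{\left(f \right)} = 2 f^{2}$ ($r{\left(f \right)} = 2 f f = 2 f^{2}$)
$r{\left(5 \right)} \left(120 + N{\left(-3 \right)}\right) = 2 \cdot 5^{2} \left(120 + 12\right) = 2 \cdot 25 \cdot 132 = 50 \cdot 132 = 6600$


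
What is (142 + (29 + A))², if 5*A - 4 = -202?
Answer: 431649/25 ≈ 17266.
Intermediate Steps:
A = -198/5 (A = ⅘ + (⅕)*(-202) = ⅘ - 202/5 = -198/5 ≈ -39.600)
(142 + (29 + A))² = (142 + (29 - 198/5))² = (142 - 53/5)² = (657/5)² = 431649/25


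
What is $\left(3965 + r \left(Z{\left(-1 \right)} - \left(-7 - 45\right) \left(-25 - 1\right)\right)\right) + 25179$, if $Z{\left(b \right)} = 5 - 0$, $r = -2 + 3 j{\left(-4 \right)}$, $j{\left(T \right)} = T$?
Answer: $48002$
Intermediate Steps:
$r = -14$ ($r = -2 + 3 \left(-4\right) = -2 - 12 = -14$)
$Z{\left(b \right)} = 5$ ($Z{\left(b \right)} = 5 + 0 = 5$)
$\left(3965 + r \left(Z{\left(-1 \right)} - \left(-7 - 45\right) \left(-25 - 1\right)\right)\right) + 25179 = \left(3965 - 14 \left(5 - \left(-7 - 45\right) \left(-25 - 1\right)\right)\right) + 25179 = \left(3965 - 14 \left(5 - \left(-52\right) \left(-26\right)\right)\right) + 25179 = \left(3965 - 14 \left(5 - 1352\right)\right) + 25179 = \left(3965 - -18858\right) + 25179 = \left(3965 + 18858\right) + 25179 = 22823 + 25179 = 48002$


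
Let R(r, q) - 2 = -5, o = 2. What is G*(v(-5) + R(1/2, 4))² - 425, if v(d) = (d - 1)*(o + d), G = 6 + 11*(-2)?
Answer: -4025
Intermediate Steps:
G = -16 (G = 6 - 22 = -16)
R(r, q) = -3 (R(r, q) = 2 - 5 = -3)
v(d) = (-1 + d)*(2 + d) (v(d) = (d - 1)*(2 + d) = (-1 + d)*(2 + d))
G*(v(-5) + R(1/2, 4))² - 425 = -16*((-2 - 5 + (-5)²) - 3)² - 425 = -16*((-2 - 5 + 25) - 3)² - 425 = -16*(18 - 3)² - 425 = -16*15² - 425 = -16*225 - 425 = -3600 - 425 = -4025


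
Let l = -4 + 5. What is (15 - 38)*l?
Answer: -23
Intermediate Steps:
l = 1
(15 - 38)*l = (15 - 38)*1 = -23*1 = -23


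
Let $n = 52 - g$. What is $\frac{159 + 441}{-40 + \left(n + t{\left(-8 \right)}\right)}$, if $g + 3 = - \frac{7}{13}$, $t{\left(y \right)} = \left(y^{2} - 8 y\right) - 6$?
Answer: $\frac{650}{149} \approx 4.3624$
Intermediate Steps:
$t{\left(y \right)} = -6 + y^{2} - 8 y$
$g = - \frac{46}{13}$ ($g = -3 - \frac{7}{13} = - \frac{46}{13} \approx -3.5385$)
$n = \frac{722}{13}$ ($n = 52 - - \frac{46}{13} = 52 + \frac{46}{13} = \frac{722}{13} \approx 55.538$)
$\frac{159 + 441}{-40 + \left(n + t{\left(-8 \right)}\right)} = \frac{159 + 441}{-40 + \left(\frac{722}{13} - \left(-58 - 64\right)\right)} = \frac{600}{-40 + \left(\frac{722}{13} + \left(-6 + 64 + 64\right)\right)} = \frac{600}{-40 + \left(\frac{722}{13} + 122\right)} = \frac{600}{-40 + \frac{2308}{13}} = \frac{600}{\frac{1788}{13}} = 600 \cdot \frac{13}{1788} = \frac{650}{149}$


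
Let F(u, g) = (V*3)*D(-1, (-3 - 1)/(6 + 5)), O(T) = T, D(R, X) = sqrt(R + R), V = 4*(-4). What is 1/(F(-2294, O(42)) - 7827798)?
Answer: I/(6*(-1304633*I + 8*sqrt(2))) ≈ -1.2775e-7 + 1.1078e-12*I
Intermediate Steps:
V = -16
D(R, X) = sqrt(2)*sqrt(R) (D(R, X) = sqrt(2*R) = sqrt(2)*sqrt(R))
F(u, g) = -48*I*sqrt(2) (F(u, g) = (-16*3)*(sqrt(2)*sqrt(-1)) = -48*sqrt(2)*I = -48*I*sqrt(2))
1/(F(-2294, O(42)) - 7827798) = 1/(-48*I*sqrt(2) - 7827798) = 1/(-7827798 - 48*I*sqrt(2))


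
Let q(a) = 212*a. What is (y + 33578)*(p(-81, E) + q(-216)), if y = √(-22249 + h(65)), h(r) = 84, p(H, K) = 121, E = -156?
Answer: -1533540838 - 45671*I*√22165 ≈ -1.5335e+9 - 6.7995e+6*I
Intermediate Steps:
y = I*√22165 (y = √(-22249 + 84) = √(-22165) = I*√22165 ≈ 148.88*I)
(y + 33578)*(p(-81, E) + q(-216)) = (I*√22165 + 33578)*(121 + 212*(-216)) = (33578 + I*√22165)*(121 - 45792) = (33578 + I*√22165)*(-45671) = -1533540838 - 45671*I*√22165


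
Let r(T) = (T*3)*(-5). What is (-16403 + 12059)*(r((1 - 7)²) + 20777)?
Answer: -87909528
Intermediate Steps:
r(T) = -15*T (r(T) = (3*T)*(-5) = -15*T)
(-16403 + 12059)*(r((1 - 7)²) + 20777) = (-16403 + 12059)*(-15*(1 - 7)² + 20777) = -4344*(-15*(-6)² + 20777) = -4344*(-15*36 + 20777) = -4344*(-540 + 20777) = -4344*20237 = -87909528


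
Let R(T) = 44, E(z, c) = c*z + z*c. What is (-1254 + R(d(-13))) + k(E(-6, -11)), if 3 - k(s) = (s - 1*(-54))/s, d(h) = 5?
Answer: -26585/22 ≈ -1208.4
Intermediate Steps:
E(z, c) = 2*c*z (E(z, c) = c*z + c*z = 2*c*z)
k(s) = 3 - (54 + s)/s (k(s) = 3 - (s - 1*(-54))/s = 3 - (s + 54)/s = 3 - (54 + s)/s)
(-1254 + R(d(-13))) + k(E(-6, -11)) = (-1254 + 44) + (2 - 54/(2*(-11)*(-6))) = -1210 + (2 - 54/132) = -1210 + (2 - 54*1/132) = -1210 + (2 - 9/22) = -1210 + 35/22 = -26585/22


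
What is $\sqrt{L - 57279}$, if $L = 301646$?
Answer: $\sqrt{244367} \approx 494.33$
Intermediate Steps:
$\sqrt{L - 57279} = \sqrt{301646 - 57279} = \sqrt{244367}$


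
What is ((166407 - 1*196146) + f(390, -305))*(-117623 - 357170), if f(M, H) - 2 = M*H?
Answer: 70595546791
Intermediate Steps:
f(M, H) = 2 + H*M (f(M, H) = 2 + M*H = 2 + H*M)
((166407 - 1*196146) + f(390, -305))*(-117623 - 357170) = ((166407 - 1*196146) + (2 - 305*390))*(-117623 - 357170) = ((166407 - 196146) + (2 - 118950))*(-474793) = (-29739 - 118948)*(-474793) = -148687*(-474793) = 70595546791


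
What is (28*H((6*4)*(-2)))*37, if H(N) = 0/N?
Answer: 0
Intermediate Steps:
H(N) = 0
(28*H((6*4)*(-2)))*37 = (28*0)*37 = 0*37 = 0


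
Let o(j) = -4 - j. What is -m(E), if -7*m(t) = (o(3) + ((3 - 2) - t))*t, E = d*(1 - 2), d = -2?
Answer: -16/7 ≈ -2.2857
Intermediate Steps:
E = 2 (E = -2*(1 - 2) = -2*(-1) = 2)
m(t) = -t*(-6 - t)/7 (m(t) = -((-4 - 1*3) + ((3 - 2) - t))*t/7 = -((-4 - 3) + (1 - t))*t/7 = -(-7 + (1 - t))*t/7 = -(-6 - t)*t/7 = -t*(-6 - t)/7)
-m(E) = -2*(6 + 2)/7 = -2*8/7 = -1*16/7 = -16/7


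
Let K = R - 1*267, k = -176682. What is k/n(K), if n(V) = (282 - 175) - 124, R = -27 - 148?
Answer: 176682/17 ≈ 10393.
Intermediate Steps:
R = -175
K = -442 (K = -175 - 1*267 = -175 - 267 = -442)
n(V) = -17 (n(V) = 107 - 124 = -17)
k/n(K) = -176682/(-17) = -176682*(-1/17) = 176682/17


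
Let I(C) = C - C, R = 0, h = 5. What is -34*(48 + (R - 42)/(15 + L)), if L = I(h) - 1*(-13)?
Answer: -1581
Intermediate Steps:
I(C) = 0
L = 13 (L = 0 - 1*(-13) = 0 + 13 = 13)
-34*(48 + (R - 42)/(15 + L)) = -34*(48 + (0 - 42)/(15 + 13)) = -34*(48 - 42/28) = -34*(48 - 42*1/28) = -34*(48 - 3/2) = -34*93/2 = -1581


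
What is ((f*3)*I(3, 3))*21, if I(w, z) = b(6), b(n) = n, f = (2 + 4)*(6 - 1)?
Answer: 11340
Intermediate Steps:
f = 30 (f = 6*5 = 30)
I(w, z) = 6
((f*3)*I(3, 3))*21 = ((30*3)*6)*21 = (90*6)*21 = 540*21 = 11340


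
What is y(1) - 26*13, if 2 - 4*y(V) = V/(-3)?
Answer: -4049/12 ≈ -337.42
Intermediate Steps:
y(V) = ½ + V/12 (y(V) = ½ - V/(4*(-3)) = ½ - V*(-1)/(4*3) = ½ - (-1)*V/12 = ½ + V/12)
y(1) - 26*13 = (½ + (1/12)*1) - 26*13 = (½ + 1/12) - 338 = 7/12 - 338 = -4049/12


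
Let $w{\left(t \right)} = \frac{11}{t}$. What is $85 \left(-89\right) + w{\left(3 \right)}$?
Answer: $- \frac{22684}{3} \approx -7561.3$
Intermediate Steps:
$85 \left(-89\right) + w{\left(3 \right)} = 85 \left(-89\right) + \frac{11}{3} = -7565 + 11 \cdot \frac{1}{3} = -7565 + \frac{11}{3} = - \frac{22684}{3}$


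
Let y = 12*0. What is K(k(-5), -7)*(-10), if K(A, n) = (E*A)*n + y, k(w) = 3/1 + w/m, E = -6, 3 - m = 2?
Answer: 840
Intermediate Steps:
m = 1 (m = 3 - 1*2 = 3 - 2 = 1)
y = 0
k(w) = 3 + w (k(w) = 3/1 + w/1 = 3*1 + w*1 = 3 + w)
K(A, n) = -6*A*n (K(A, n) = (-6*A)*n + 0 = -6*A*n + 0 = -6*A*n)
K(k(-5), -7)*(-10) = -6*(3 - 5)*(-7)*(-10) = -6*(-2)*(-7)*(-10) = -84*(-10) = 840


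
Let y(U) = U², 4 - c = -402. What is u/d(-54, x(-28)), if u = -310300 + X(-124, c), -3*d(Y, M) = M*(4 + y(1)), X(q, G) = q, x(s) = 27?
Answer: 310424/45 ≈ 6898.3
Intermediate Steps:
c = 406 (c = 4 - 1*(-402) = 4 + 402 = 406)
d(Y, M) = -5*M/3 (d(Y, M) = -M*(4 + 1²)/3 = -M*(4 + 1)/3 = -M*5/3 = -5*M/3)
u = -310424 (u = -310300 - 124 = -310424)
u/d(-54, x(-28)) = -310424/((-5/3*27)) = -310424/(-45) = -310424*(-1/45) = 310424/45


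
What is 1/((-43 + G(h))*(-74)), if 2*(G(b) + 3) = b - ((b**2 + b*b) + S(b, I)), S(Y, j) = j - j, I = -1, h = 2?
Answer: 1/3626 ≈ 0.00027579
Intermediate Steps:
S(Y, j) = 0
G(b) = -3 + b/2 - b**2 (G(b) = -3 + (b - ((b**2 + b*b) + 0))/2 = -3 + (b - ((b**2 + b**2) + 0))/2 = -3 + (b - (2*b**2 + 0))/2 = -3 + (b - 2*b**2)/2 = -3 + (b/2 - b**2) = -3 + b/2 - b**2)
1/((-43 + G(h))*(-74)) = 1/(-43 + (-3 + (1/2)*2 - 1*2**2)*(-74)) = -1/74/(-43 + (-3 + 1 - 1*4)) = -1/74/(-43 + (-3 + 1 - 4)) = -1/74/(-43 - 6) = -1/74/(-49) = -1/49*(-1/74) = 1/3626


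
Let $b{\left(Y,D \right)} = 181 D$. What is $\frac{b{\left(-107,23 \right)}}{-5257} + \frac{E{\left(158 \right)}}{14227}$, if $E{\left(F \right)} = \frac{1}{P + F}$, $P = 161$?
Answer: $- \frac{18893408062}{23858437141} \approx -0.7919$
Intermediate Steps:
$E{\left(F \right)} = \frac{1}{161 + F}$
$\frac{b{\left(-107,23 \right)}}{-5257} + \frac{E{\left(158 \right)}}{14227} = \frac{181 \cdot 23}{-5257} + \frac{1}{\left(161 + 158\right) 14227} = 4163 \left(- \frac{1}{5257}\right) + \frac{1}{319} \cdot \frac{1}{14227} = - \frac{4163}{5257} + \frac{1}{319} \cdot \frac{1}{14227} = - \frac{4163}{5257} + \frac{1}{4538413} = - \frac{18893408062}{23858437141}$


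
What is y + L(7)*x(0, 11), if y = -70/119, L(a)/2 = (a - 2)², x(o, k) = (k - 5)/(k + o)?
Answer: 4990/187 ≈ 26.684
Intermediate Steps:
x(o, k) = (-5 + k)/(k + o)
L(a) = 2*(-2 + a)² (L(a) = 2*(a - 2)² = 2*(-2 + a)²)
y = -10/17 (y = -70*1/119 = -10/17 ≈ -0.58823)
y + L(7)*x(0, 11) = -10/17 + (2*(-2 + 7)²)*((-5 + 11)/(11 + 0)) = -10/17 + (2*5²)*(6/11) = -10/17 + (2*25)*((1/11)*6) = -10/17 + 50*(6/11) = -10/17 + 300/11 = 4990/187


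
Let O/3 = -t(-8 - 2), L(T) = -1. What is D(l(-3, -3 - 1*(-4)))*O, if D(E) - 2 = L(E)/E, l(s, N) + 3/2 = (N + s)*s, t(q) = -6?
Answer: 32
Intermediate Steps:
l(s, N) = -3/2 + s*(N + s) (l(s, N) = -3/2 + (N + s)*s = -3/2 + s*(N + s))
O = 18 (O = 3*(-1*(-6)) = 3*6 = 18)
D(E) = 2 - 1/E
D(l(-3, -3 - 1*(-4)))*O = (2 - 1/(-3/2 + (-3)**2 + (-3 - 1*(-4))*(-3)))*18 = (2 - 1/(-3/2 + 9 + (-3 + 4)*(-3)))*18 = (2 - 1/(-3/2 + 9 + 1*(-3)))*18 = (2 - 1/(-3/2 + 9 - 3))*18 = (2 - 1/9/2)*18 = (2 - 1*2/9)*18 = (2 - 2/9)*18 = (16/9)*18 = 32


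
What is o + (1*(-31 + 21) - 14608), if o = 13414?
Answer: -1204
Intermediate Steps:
o + (1*(-31 + 21) - 14608) = 13414 + (1*(-31 + 21) - 14608) = 13414 + (1*(-10) - 14608) = 13414 + (-10 - 14608) = 13414 - 14618 = -1204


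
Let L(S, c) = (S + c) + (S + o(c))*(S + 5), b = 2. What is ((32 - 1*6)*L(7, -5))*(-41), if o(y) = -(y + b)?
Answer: -130052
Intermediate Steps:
o(y) = -2 - y (o(y) = -(y + 2) = -(2 + y) = -2 - y)
L(S, c) = S + c + (5 + S)*(-2 + S - c) (L(S, c) = (S + c) + (S + (-2 - c))*(S + 5) = (S + c) + (-2 + S - c)*(5 + S) = (S + c) + (5 + S)*(-2 + S - c) = S + c + (5 + S)*(-2 + S - c))
((32 - 1*6)*L(7, -5))*(-41) = ((32 - 1*6)*(-10 + 7² - 4*(-5) + 4*7 - 1*7*(-5)))*(-41) = ((32 - 6)*(-10 + 49 + 20 + 28 + 35))*(-41) = (26*122)*(-41) = 3172*(-41) = -130052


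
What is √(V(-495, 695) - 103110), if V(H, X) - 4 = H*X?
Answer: I*√447131 ≈ 668.68*I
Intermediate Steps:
V(H, X) = 4 + H*X
√(V(-495, 695) - 103110) = √((4 - 495*695) - 103110) = √((4 - 344025) - 103110) = √(-344021 - 103110) = √(-447131) = I*√447131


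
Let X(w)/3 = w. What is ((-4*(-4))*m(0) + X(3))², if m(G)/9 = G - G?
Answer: 81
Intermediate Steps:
m(G) = 0 (m(G) = 9*(G - G) = 9*0 = 0)
X(w) = 3*w
((-4*(-4))*m(0) + X(3))² = (-4*(-4)*0 + 3*3)² = (16*0 + 9)² = (0 + 9)² = 9² = 81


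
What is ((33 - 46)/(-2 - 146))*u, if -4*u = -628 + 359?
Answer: 3497/592 ≈ 5.9071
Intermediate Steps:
u = 269/4 (u = -(-628 + 359)/4 = -¼*(-269) = 269/4 ≈ 67.250)
((33 - 46)/(-2 - 146))*u = ((33 - 46)/(-2 - 146))*(269/4) = -13/(-148)*(269/4) = -13*(-1/148)*(269/4) = (13/148)*(269/4) = 3497/592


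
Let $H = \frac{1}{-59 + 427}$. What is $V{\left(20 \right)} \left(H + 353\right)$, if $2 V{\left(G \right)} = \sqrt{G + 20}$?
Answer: $\frac{129905 \sqrt{10}}{368} \approx 1116.3$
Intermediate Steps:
$V{\left(G \right)} = \frac{\sqrt{20 + G}}{2}$ ($V{\left(G \right)} = \frac{\sqrt{G + 20}}{2} = \frac{\sqrt{20 + G}}{2}$)
$H = \frac{1}{368} \approx 0.0027174$
$V{\left(20 \right)} \left(H + 353\right) = \frac{\sqrt{20 + 20}}{2} \left(\frac{1}{368} + 353\right) = \frac{\sqrt{40}}{2} \cdot \frac{129905}{368} = \frac{2 \sqrt{10}}{2} \cdot \frac{129905}{368} = \sqrt{10} \cdot \frac{129905}{368} = \frac{129905 \sqrt{10}}{368}$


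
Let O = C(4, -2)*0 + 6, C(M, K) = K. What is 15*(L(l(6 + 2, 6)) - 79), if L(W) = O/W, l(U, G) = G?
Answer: -1170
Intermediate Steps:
O = 6 (O = -2*0 + 6 = 0 + 6 = 6)
L(W) = 6/W
15*(L(l(6 + 2, 6)) - 79) = 15*(6/6 - 79) = 15*(6*(⅙) - 79) = 15*(1 - 79) = 15*(-78) = -1170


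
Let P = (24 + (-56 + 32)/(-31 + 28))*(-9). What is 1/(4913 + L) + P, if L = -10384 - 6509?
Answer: -3450241/11980 ≈ -288.00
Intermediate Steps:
L = -16893
P = -288 (P = (24 - 24/(-3))*(-9) = (24 - 24*(-⅓))*(-9) = (24 + 8)*(-9) = 32*(-9) = -288)
1/(4913 + L) + P = 1/(4913 - 16893) - 288 = 1/(-11980) - 288 = -1/11980 - 288 = -3450241/11980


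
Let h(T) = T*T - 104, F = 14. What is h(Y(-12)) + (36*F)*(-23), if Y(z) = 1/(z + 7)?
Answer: -292399/25 ≈ -11696.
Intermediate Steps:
Y(z) = 1/(7 + z)
h(T) = -104 + T² (h(T) = T² - 104 = -104 + T²)
h(Y(-12)) + (36*F)*(-23) = (-104 + (1/(7 - 12))²) + (36*14)*(-23) = (-104 + (1/(-5))²) + 504*(-23) = (-104 + (-⅕)²) - 11592 = (-104 + 1/25) - 11592 = -2599/25 - 11592 = -292399/25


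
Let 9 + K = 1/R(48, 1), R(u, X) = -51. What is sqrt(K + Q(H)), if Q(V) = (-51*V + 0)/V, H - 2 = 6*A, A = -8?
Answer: I*sqrt(156111)/51 ≈ 7.7472*I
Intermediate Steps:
K = -460/51 (K = -9 + 1/(-51) = -9 - 1/51 = -460/51 ≈ -9.0196)
H = -46 (H = 2 + 6*(-8) = 2 - 48 = -46)
Q(V) = -51 (Q(V) = (-51*V)/V = -51)
sqrt(K + Q(H)) = sqrt(-460/51 - 51) = sqrt(-3061/51) = I*sqrt(156111)/51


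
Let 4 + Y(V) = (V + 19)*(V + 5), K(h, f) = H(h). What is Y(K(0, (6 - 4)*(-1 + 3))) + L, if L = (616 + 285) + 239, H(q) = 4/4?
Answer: 1256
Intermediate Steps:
H(q) = 1 (H(q) = 4*(¼) = 1)
K(h, f) = 1
Y(V) = -4 + (5 + V)*(19 + V) (Y(V) = -4 + (V + 19)*(V + 5) = -4 + (19 + V)*(5 + V) = -4 + (5 + V)*(19 + V))
L = 1140 (L = 901 + 239 = 1140)
Y(K(0, (6 - 4)*(-1 + 3))) + L = (91 + 1² + 24*1) + 1140 = (91 + 1 + 24) + 1140 = 116 + 1140 = 1256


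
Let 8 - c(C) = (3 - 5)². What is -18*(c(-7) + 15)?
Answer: -342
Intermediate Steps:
c(C) = 4 (c(C) = 8 - (3 - 5)² = 8 - 1*(-2)² = 8 - 1*4 = 8 - 4 = 4)
-18*(c(-7) + 15) = -18*(4 + 15) = -18*19 = -342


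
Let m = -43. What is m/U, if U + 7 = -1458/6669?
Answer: 10621/1783 ≈ 5.9568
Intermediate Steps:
U = -1783/247 (U = -7 - 1458/6669 = -7 - 1458*1/6669 = -7 - 54/247 = -1783/247 ≈ -7.2186)
m/U = -43/(-1783/247) = -43*(-247/1783) = 10621/1783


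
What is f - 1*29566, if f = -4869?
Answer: -34435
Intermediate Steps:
f - 1*29566 = -4869 - 1*29566 = -4869 - 29566 = -34435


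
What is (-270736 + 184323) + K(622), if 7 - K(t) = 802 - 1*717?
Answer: -86491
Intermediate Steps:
K(t) = -78 (K(t) = 7 - (802 - 1*717) = 7 - (802 - 717) = 7 - 1*85 = 7 - 85 = -78)
(-270736 + 184323) + K(622) = (-270736 + 184323) - 78 = -86413 - 78 = -86491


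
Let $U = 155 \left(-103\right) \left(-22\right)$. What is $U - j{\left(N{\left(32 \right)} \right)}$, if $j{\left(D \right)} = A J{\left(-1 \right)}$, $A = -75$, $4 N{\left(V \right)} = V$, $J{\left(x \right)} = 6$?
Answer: $351680$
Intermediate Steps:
$N{\left(V \right)} = \frac{V}{4}$
$j{\left(D \right)} = -450$ ($j{\left(D \right)} = \left(-75\right) 6 = -450$)
$U = 351230$ ($U = \left(-15965\right) \left(-22\right) = 351230$)
$U - j{\left(N{\left(32 \right)} \right)} = 351230 - -450 = 351230 + 450 = 351680$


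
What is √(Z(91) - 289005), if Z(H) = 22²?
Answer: I*√288521 ≈ 537.14*I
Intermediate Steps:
Z(H) = 484
√(Z(91) - 289005) = √(484 - 289005) = √(-288521) = I*√288521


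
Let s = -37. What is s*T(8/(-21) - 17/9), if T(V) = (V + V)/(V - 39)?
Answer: -407/100 ≈ -4.0700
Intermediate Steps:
T(V) = 2*V/(-39 + V) (T(V) = (2*V)/(-39 + V) = 2*V/(-39 + V))
s*T(8/(-21) - 17/9) = -74*(8/(-21) - 17/9)/(-39 + (8/(-21) - 17/9)) = -74*(8*(-1/21) - 17*⅑)/(-39 + (8*(-1/21) - 17*⅑)) = -74*(-8/21 - 17/9)/(-39 + (-8/21 - 17/9)) = -74*(-143)/(63*(-39 - 143/63)) = -74*(-143)/(63*(-2600/63)) = -74*(-143)*(-63)/(63*2600) = -37*11/100 = -407/100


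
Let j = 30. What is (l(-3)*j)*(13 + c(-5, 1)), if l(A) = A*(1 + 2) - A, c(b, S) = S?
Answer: -2520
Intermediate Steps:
l(A) = 2*A (l(A) = A*3 - A = 3*A - A = 2*A)
(l(-3)*j)*(13 + c(-5, 1)) = ((2*(-3))*30)*(13 + 1) = -6*30*14 = -180*14 = -2520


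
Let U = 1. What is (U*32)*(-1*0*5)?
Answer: 0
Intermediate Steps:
(U*32)*(-1*0*5) = (1*32)*(-1*0*5) = 32*(0*5) = 32*0 = 0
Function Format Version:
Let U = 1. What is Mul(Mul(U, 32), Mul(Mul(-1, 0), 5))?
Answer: 0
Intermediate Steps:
Mul(Mul(U, 32), Mul(Mul(-1, 0), 5)) = Mul(Mul(1, 32), Mul(Mul(-1, 0), 5)) = Mul(32, Mul(0, 5)) = Mul(32, 0) = 0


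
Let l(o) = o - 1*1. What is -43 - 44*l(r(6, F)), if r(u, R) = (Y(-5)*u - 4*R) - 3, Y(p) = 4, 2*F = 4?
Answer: -571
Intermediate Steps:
F = 2 (F = (½)*4 = 2)
r(u, R) = -3 - 4*R + 4*u (r(u, R) = (4*u - 4*R) - 3 = (-4*R + 4*u) - 3 = -3 - 4*R + 4*u)
l(o) = -1 + o (l(o) = o - 1 = -1 + o)
-43 - 44*l(r(6, F)) = -43 - 44*(-1 + (-3 - 4*2 + 4*6)) = -43 - 44*(-1 + (-3 - 8 + 24)) = -43 - 44*(-1 + 13) = -43 - 44*12 = -43 - 528 = -571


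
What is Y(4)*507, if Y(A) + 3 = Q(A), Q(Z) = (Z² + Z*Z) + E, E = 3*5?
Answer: 22308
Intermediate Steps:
E = 15
Q(Z) = 15 + 2*Z² (Q(Z) = (Z² + Z*Z) + 15 = (Z² + Z²) + 15 = 2*Z² + 15 = 15 + 2*Z²)
Y(A) = 12 + 2*A² (Y(A) = -3 + (15 + 2*A²) = 12 + 2*A²)
Y(4)*507 = (12 + 2*4²)*507 = (12 + 2*16)*507 = (12 + 32)*507 = 44*507 = 22308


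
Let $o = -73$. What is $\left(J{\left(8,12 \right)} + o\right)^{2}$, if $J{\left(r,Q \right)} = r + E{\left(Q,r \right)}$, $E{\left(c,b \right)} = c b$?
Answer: $961$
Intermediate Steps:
$E{\left(c,b \right)} = b c$
$J{\left(r,Q \right)} = r + Q r$ ($J{\left(r,Q \right)} = r + r Q = r + Q r$)
$\left(J{\left(8,12 \right)} + o\right)^{2} = \left(8 \left(1 + 12\right) - 73\right)^{2} = \left(8 \cdot 13 - 73\right)^{2} = \left(104 - 73\right)^{2} = 31^{2} = 961$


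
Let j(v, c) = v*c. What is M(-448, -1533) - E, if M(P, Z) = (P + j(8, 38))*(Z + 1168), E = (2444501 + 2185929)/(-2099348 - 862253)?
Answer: 155666378990/2961601 ≈ 52562.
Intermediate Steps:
j(v, c) = c*v
E = -4630430/2961601 (E = 4630430/(-2961601) = 4630430*(-1/2961601) = -4630430/2961601 ≈ -1.5635)
M(P, Z) = (304 + P)*(1168 + Z) (M(P, Z) = (P + 38*8)*(Z + 1168) = (P + 304)*(1168 + Z) = (304 + P)*(1168 + Z))
M(-448, -1533) - E = (355072 + 304*(-1533) + 1168*(-448) - 448*(-1533)) - 1*(-4630430/2961601) = (355072 - 466032 - 523264 + 686784) + 4630430/2961601 = 52560 + 4630430/2961601 = 155666378990/2961601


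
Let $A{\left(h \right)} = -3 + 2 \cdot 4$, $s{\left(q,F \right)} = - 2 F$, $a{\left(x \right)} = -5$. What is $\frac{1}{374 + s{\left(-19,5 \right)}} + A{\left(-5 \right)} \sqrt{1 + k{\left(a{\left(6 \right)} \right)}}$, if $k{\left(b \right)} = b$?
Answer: $\frac{1}{364} + 10 i \approx 0.0027473 + 10.0 i$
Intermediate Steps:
$A{\left(h \right)} = 5$ ($A{\left(h \right)} = -3 + 8 = 5$)
$\frac{1}{374 + s{\left(-19,5 \right)}} + A{\left(-5 \right)} \sqrt{1 + k{\left(a{\left(6 \right)} \right)}} = \frac{1}{374 - 10} + 5 \sqrt{1 - 5} = \frac{1}{374 - 10} + 5 \sqrt{-4} = \frac{1}{364} + 5 \cdot 2 i = \frac{1}{364} + 10 i$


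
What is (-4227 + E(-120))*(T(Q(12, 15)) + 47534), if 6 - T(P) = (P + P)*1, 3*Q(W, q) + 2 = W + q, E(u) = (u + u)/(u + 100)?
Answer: -200310850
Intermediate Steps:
E(u) = 2*u/(100 + u) (E(u) = (2*u)/(100 + u) = 2*u/(100 + u))
Q(W, q) = -2/3 + W/3 + q/3 (Q(W, q) = -2/3 + (W + q)/3 = -2/3 + (W/3 + q/3) = -2/3 + W/3 + q/3)
T(P) = 6 - 2*P (T(P) = 6 - (P + P) = 6 - 2*P)
(-4227 + E(-120))*(T(Q(12, 15)) + 47534) = (-4227 + 2*(-120)/(100 - 120))*((6 - 2*(-2/3 + (1/3)*12 + (1/3)*15)) + 47534) = (-4227 + 2*(-120)/(-20))*((6 - 2*(-2/3 + 4 + 5)) + 47534) = (-4227 + 2*(-120)*(-1/20))*((6 - 2*25/3) + 47534) = (-4227 + 12)*((6 - 50/3) + 47534) = -4215*(-32/3 + 47534) = -4215*142570/3 = -200310850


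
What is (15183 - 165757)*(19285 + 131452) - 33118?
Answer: -22697106156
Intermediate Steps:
(15183 - 165757)*(19285 + 131452) - 33118 = -150574*150737 - 33118 = -22697073038 - 33118 = -22697106156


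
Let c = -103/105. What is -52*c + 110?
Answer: 16906/105 ≈ 161.01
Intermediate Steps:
c = -103/105 (c = -103*1/105 = -103/105 ≈ -0.98095)
-52*c + 110 = -52*(-103/105) + 110 = 5356/105 + 110 = 16906/105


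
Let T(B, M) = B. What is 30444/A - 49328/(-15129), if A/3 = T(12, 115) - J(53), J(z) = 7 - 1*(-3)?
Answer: 76813874/15129 ≈ 5077.3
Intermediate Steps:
J(z) = 10 (J(z) = 7 + 3 = 10)
A = 6 (A = 3*(12 - 1*10) = 3*(12 - 10) = 3*2 = 6)
30444/A - 49328/(-15129) = 30444/6 - 49328/(-15129) = 30444*(⅙) - 49328*(-1/15129) = 5074 + 49328/15129 = 76813874/15129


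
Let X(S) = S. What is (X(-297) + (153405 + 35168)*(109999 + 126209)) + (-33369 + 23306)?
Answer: 44542440824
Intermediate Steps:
(X(-297) + (153405 + 35168)*(109999 + 126209)) + (-33369 + 23306) = (-297 + (153405 + 35168)*(109999 + 126209)) + (-33369 + 23306) = (-297 + 188573*236208) - 10063 = (-297 + 44542451184) - 10063 = 44542450887 - 10063 = 44542440824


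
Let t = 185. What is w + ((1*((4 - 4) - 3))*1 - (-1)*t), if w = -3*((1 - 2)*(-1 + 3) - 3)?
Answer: 197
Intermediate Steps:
w = 15 (w = -3*(-1*2 - 3) = -3*(-2 - 3) = -3*(-5) = 15)
w + ((1*((4 - 4) - 3))*1 - (-1)*t) = 15 + ((1*((4 - 4) - 3))*1 - (-1)*185) = 15 + ((1*(0 - 3))*1 - 1*(-185)) = 15 + ((1*(-3))*1 + 185) = 15 + (-3*1 + 185) = 15 + (-3 + 185) = 15 + 182 = 197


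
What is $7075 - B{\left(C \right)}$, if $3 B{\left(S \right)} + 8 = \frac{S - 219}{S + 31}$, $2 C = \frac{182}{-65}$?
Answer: $\frac{523931}{74} \approx 7080.1$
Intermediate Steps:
$C = - \frac{7}{5}$ ($C = \frac{182 \frac{1}{-65}}{2} = \frac{182 \left(- \frac{1}{65}\right)}{2} = \frac{1}{2} \left(- \frac{14}{5}\right) = - \frac{7}{5} \approx -1.4$)
$B{\left(S \right)} = - \frac{8}{3} + \frac{-219 + S}{3 \left(31 + S\right)}$ ($B{\left(S \right)} = - \frac{8}{3} + \frac{\left(S - 219\right) \frac{1}{S + 31}}{3} = - \frac{8}{3} + \frac{\left(-219 + S\right) \frac{1}{31 + S}}{3} = - \frac{8}{3} + \frac{\frac{1}{31 + S} \left(-219 + S\right)}{3} = - \frac{8}{3} + \frac{-219 + S}{3 \left(31 + S\right)}$)
$7075 - B{\left(C \right)} = 7075 - \frac{-467 - - \frac{49}{5}}{3 \left(31 - \frac{7}{5}\right)} = 7075 - \frac{-467 + \frac{49}{5}}{3 \cdot \frac{148}{5}} = 7075 - \frac{1}{3} \cdot \frac{5}{148} \left(- \frac{2286}{5}\right) = 7075 - - \frac{381}{74} = 7075 + \frac{381}{74} = \frac{523931}{74}$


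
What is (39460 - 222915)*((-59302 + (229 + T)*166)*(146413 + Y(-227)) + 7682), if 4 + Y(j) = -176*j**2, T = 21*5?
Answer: -6315211806607360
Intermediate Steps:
T = 105
Y(j) = -4 - 176*j**2
(39460 - 222915)*((-59302 + (229 + T)*166)*(146413 + Y(-227)) + 7682) = (39460 - 222915)*((-59302 + (229 + 105)*166)*(146413 + (-4 - 176*(-227)**2)) + 7682) = -183455*((-59302 + 334*166)*(146413 + (-4 - 176*51529)) + 7682) = -183455*((-59302 + 55444)*(146413 + (-4 - 9069104)) + 7682) = -183455*(-3858*(146413 - 9069108) + 7682) = -183455*(-3858*(-8922695) + 7682) = -183455*(34423757310 + 7682) = -183455*34423764992 = -6315211806607360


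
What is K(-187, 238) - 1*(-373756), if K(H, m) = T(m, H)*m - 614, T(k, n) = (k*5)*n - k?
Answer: -52645642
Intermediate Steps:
T(k, n) = -k + 5*k*n (T(k, n) = (5*k)*n - k = 5*k*n - k = -k + 5*k*n)
K(H, m) = -614 + m**2*(-1 + 5*H) (K(H, m) = (m*(-1 + 5*H))*m - 614 = m**2*(-1 + 5*H) - 614 = -614 + m**2*(-1 + 5*H))
K(-187, 238) - 1*(-373756) = (-614 + 238**2*(-1 + 5*(-187))) - 1*(-373756) = (-614 + 56644*(-1 - 935)) + 373756 = (-614 + 56644*(-936)) + 373756 = (-614 - 53018784) + 373756 = -53019398 + 373756 = -52645642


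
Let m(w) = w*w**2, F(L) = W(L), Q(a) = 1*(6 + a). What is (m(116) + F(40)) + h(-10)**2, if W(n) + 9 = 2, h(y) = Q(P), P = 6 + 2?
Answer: 1561085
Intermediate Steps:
P = 8
Q(a) = 6 + a
h(y) = 14 (h(y) = 6 + 8 = 14)
W(n) = -7 (W(n) = -9 + 2 = -7)
F(L) = -7
m(w) = w**3
(m(116) + F(40)) + h(-10)**2 = (116**3 - 7) + 14**2 = (1560896 - 7) + 196 = 1560889 + 196 = 1561085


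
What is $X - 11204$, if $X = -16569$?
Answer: $-27773$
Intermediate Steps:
$X - 11204 = -16569 - 11204 = -27773$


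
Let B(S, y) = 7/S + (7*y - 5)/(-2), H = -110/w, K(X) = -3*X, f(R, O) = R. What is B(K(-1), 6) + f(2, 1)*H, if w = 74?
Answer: -4249/222 ≈ -19.140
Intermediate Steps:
H = -55/37 (H = -110/74 = -110*1/74 = -55/37 ≈ -1.4865)
B(S, y) = 5/2 + 7/S - 7*y/2 (B(S, y) = 7/S + (-5 + 7*y)*(-½) = 7/S + (5/2 - 7*y/2) = 5/2 + 7/S - 7*y/2)
B(K(-1), 6) + f(2, 1)*H = (14 - (-3*(-1))*(-5 + 7*6))/(2*((-3*(-1)))) + 2*(-55/37) = (½)*(14 - 1*3*(-5 + 42))/3 - 110/37 = (½)*(⅓)*(14 - 1*3*37) - 110/37 = (½)*(⅓)*(14 - 111) - 110/37 = (½)*(⅓)*(-97) - 110/37 = -97/6 - 110/37 = -4249/222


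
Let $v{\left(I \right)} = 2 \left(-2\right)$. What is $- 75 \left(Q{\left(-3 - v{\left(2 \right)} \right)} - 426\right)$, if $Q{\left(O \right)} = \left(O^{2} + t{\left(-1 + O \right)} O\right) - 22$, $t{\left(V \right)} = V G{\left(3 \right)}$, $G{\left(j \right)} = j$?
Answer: $33525$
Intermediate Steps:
$v{\left(I \right)} = -4$
$t{\left(V \right)} = 3 V$ ($t{\left(V \right)} = V 3 = 3 V$)
$Q{\left(O \right)} = -22 + O^{2} + O \left(-3 + 3 O\right)$ ($Q{\left(O \right)} = \left(O^{2} + 3 \left(-1 + O\right) O\right) - 22 = \left(O^{2} + \left(-3 + 3 O\right) O\right) - 22 = \left(O^{2} + O \left(-3 + 3 O\right)\right) - 22 = -22 + O^{2} + O \left(-3 + 3 O\right)$)
$- 75 \left(Q{\left(-3 - v{\left(2 \right)} \right)} - 426\right) = - 75 \left(\left(-22 - 3 \left(-3 - -4\right) + 4 \left(-3 - -4\right)^{2}\right) - 426\right) = - 75 \left(\left(-22 - 3 \left(-3 + 4\right) + 4 \left(-3 + 4\right)^{2}\right) - 426\right) = - 75 \left(\left(-22 - 3 + 4 \cdot 1^{2}\right) - 426\right) = - 75 \left(\left(-22 - 3 + 4 \cdot 1\right) - 426\right) = - 75 \left(\left(-22 - 3 + 4\right) - 426\right) = - 75 \left(-21 - 426\right) = \left(-75\right) \left(-447\right) = 33525$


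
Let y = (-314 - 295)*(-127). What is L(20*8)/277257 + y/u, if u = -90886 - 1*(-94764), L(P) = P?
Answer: 3063501233/153600378 ≈ 19.945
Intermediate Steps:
u = 3878 (u = -90886 + 94764 = 3878)
y = 77343 (y = -609*(-127) = 77343)
L(20*8)/277257 + y/u = (20*8)/277257 + 77343/3878 = 160*(1/277257) + 77343*(1/3878) = 160/277257 + 11049/554 = 3063501233/153600378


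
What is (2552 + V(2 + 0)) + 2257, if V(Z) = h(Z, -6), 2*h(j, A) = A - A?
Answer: 4809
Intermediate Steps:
h(j, A) = 0 (h(j, A) = (A - A)/2 = (½)*0 = 0)
V(Z) = 0
(2552 + V(2 + 0)) + 2257 = (2552 + 0) + 2257 = 2552 + 2257 = 4809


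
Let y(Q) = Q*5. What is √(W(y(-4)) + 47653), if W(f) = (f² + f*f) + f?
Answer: √48433 ≈ 220.07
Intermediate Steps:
y(Q) = 5*Q
W(f) = f + 2*f² (W(f) = (f² + f²) + f = 2*f² + f = f + 2*f²)
√(W(y(-4)) + 47653) = √((5*(-4))*(1 + 2*(5*(-4))) + 47653) = √(-20*(1 + 2*(-20)) + 47653) = √(-20*(1 - 40) + 47653) = √(-20*(-39) + 47653) = √(780 + 47653) = √48433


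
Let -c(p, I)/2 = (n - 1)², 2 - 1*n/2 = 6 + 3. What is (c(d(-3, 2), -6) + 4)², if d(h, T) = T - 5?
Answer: 198916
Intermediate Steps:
d(h, T) = -5 + T
n = -14 (n = 4 - 2*(6 + 3) = 4 - 2*9 = 4 - 18 = -14)
c(p, I) = -450 (c(p, I) = -2*(-14 - 1)² = -2*(-15)² = -2*225 = -450)
(c(d(-3, 2), -6) + 4)² = (-450 + 4)² = (-446)² = 198916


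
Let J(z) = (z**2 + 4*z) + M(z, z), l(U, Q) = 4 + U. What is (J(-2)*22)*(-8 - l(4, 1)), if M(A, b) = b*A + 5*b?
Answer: 3520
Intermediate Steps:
M(A, b) = 5*b + A*b (M(A, b) = A*b + 5*b = 5*b + A*b)
J(z) = z**2 + 4*z + z*(5 + z) (J(z) = (z**2 + 4*z) + z*(5 + z) = z**2 + 4*z + z*(5 + z))
(J(-2)*22)*(-8 - l(4, 1)) = (-2*(9 + 2*(-2))*22)*(-8 - (4 + 4)) = (-2*(9 - 4)*22)*(-8 - 1*8) = (-2*5*22)*(-8 - 8) = -10*22*(-16) = -220*(-16) = 3520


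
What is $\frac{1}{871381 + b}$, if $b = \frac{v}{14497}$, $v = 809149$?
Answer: $\frac{14497}{12633219506} \approx 1.1475 \cdot 10^{-6}$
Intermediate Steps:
$b = \frac{809149}{14497} \approx 55.815$
$\frac{1}{871381 + b} = \frac{1}{871381 + \frac{809149}{14497}} = \frac{1}{\frac{12633219506}{14497}} = \frac{14497}{12633219506}$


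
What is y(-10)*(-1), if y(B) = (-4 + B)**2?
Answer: -196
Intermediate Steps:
y(-10)*(-1) = (-4 - 10)**2*(-1) = (-14)**2*(-1) = 196*(-1) = -196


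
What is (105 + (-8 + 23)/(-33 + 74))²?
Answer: 18662400/1681 ≈ 11102.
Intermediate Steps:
(105 + (-8 + 23)/(-33 + 74))² = (105 + 15/41)² = (4320/41)² = 18662400/1681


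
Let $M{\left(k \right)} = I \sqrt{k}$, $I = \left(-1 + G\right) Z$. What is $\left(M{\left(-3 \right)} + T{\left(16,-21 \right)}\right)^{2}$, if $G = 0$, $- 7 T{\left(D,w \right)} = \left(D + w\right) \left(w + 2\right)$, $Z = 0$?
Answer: $\frac{9025}{49} \approx 184.18$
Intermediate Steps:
$T{\left(D,w \right)} = - \frac{\left(2 + w\right) \left(D + w\right)}{7}$ ($T{\left(D,w \right)} = - \frac{\left(D + w\right) \left(w + 2\right)}{7} = - \frac{\left(D + w\right) \left(2 + w\right)}{7} = - \frac{\left(2 + w\right) \left(D + w\right)}{7}$)
$I = 0$ ($I = \left(-1 + 0\right) 0 = \left(-1\right) 0 = 0$)
$M{\left(k \right)} = 0$ ($M{\left(k \right)} = 0 \sqrt{k} = 0$)
$\left(M{\left(-3 \right)} + T{\left(16,-21 \right)}\right)^{2} = \left(0 - \left(- \frac{10}{7} - 48 + 63\right)\right)^{2} = \left(0 + \left(- \frac{32}{7} + 6 - 63 + 48\right)\right)^{2} = \left(0 - \frac{95}{7}\right)^{2} = \left(- \frac{95}{7}\right)^{2} = \frac{9025}{49}$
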